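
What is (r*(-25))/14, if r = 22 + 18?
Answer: -500/7 ≈ -71.429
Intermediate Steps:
r = 40
(r*(-25))/14 = (40*(-25))/14 = -1000*1/14 = -500/7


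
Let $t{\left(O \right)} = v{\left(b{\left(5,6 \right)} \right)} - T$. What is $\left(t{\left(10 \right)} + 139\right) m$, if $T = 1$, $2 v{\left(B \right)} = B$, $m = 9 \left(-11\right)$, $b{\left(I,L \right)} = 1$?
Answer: $- \frac{27423}{2} \approx -13712.0$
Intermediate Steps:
$m = -99$
$v{\left(B \right)} = \frac{B}{2}$
$t{\left(O \right)} = - \frac{1}{2}$ ($t{\left(O \right)} = \frac{1}{2} \cdot 1 - 1 = \frac{1}{2} - 1 = - \frac{1}{2}$)
$\left(t{\left(10 \right)} + 139\right) m = \left(- \frac{1}{2} + 139\right) \left(-99\right) = \frac{277}{2} \left(-99\right) = - \frac{27423}{2}$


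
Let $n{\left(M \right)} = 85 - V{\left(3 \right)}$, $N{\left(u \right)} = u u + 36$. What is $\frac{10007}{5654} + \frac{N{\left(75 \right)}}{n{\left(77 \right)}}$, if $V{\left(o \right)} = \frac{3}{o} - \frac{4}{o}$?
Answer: $\frac{49291837}{723712} \approx 68.11$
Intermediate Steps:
$V{\left(o \right)} = - \frac{1}{o}$
$N{\left(u \right)} = 36 + u^{2}$ ($N{\left(u \right)} = u^{2} + 36 = 36 + u^{2}$)
$n{\left(M \right)} = \frac{256}{3}$ ($n{\left(M \right)} = 85 - - \frac{1}{3} = 85 + \frac{1}{3} = \frac{256}{3}$)
$\frac{10007}{5654} + \frac{N{\left(75 \right)}}{n{\left(77 \right)}} = \frac{10007}{5654} + \frac{36 + 75^{2}}{\frac{256}{3}} = 10007 \cdot \frac{1}{5654} + \left(36 + 5625\right) \frac{3}{256} = \frac{10007}{5654} + 5661 \cdot \frac{3}{256} = \frac{10007}{5654} + \frac{16983}{256} = \frac{49291837}{723712}$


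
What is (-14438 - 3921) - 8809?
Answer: -27168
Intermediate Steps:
(-14438 - 3921) - 8809 = -18359 - 8809 = -27168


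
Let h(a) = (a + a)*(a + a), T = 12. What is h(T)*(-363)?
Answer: -209088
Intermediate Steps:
h(a) = 4*a**2 (h(a) = (2*a)*(2*a) = 4*a**2)
h(T)*(-363) = (4*12**2)*(-363) = (4*144)*(-363) = 576*(-363) = -209088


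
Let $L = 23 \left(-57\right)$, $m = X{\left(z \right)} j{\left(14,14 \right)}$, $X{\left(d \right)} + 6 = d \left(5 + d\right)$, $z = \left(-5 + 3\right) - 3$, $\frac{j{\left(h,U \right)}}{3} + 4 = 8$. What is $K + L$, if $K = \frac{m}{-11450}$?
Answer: $- \frac{7505439}{5725} \approx -1311.0$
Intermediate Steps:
$j{\left(h,U \right)} = 12$ ($j{\left(h,U \right)} = -12 + 3 \cdot 8 = -12 + 24 = 12$)
$z = -5$ ($z = -2 - 3 = -5$)
$X{\left(d \right)} = -6 + d \left(5 + d\right)$
$m = -72$ ($m = \left(-6 + \left(-5\right)^{2} + 5 \left(-5\right)\right) 12 = \left(-6 + 25 - 25\right) 12 = \left(-6\right) 12 = -72$)
$L = -1311$
$K = \frac{36}{5725}$ ($K = - \frac{72}{-11450} = \left(-72\right) \left(- \frac{1}{11450}\right) = \frac{36}{5725} \approx 0.0062882$)
$K + L = \frac{36}{5725} - 1311 = - \frac{7505439}{5725}$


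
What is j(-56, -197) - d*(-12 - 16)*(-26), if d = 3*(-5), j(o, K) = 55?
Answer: 10975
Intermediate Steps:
d = -15
j(-56, -197) - d*(-12 - 16)*(-26) = 55 - (-15)*(-12 - 16)*(-26) = 55 - (-15)*(-28*(-26)) = 55 - (-15)*728 = 55 - 1*(-10920) = 55 + 10920 = 10975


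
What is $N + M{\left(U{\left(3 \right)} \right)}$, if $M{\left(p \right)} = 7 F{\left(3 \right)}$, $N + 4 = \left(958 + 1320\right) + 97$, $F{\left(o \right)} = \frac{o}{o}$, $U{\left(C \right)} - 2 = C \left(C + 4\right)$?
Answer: $2378$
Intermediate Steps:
$U{\left(C \right)} = 2 + C \left(4 + C\right)$ ($U{\left(C \right)} = 2 + C \left(C + 4\right) = 2 + C \left(4 + C\right)$)
$F{\left(o \right)} = 1$
$N = 2371$ ($N = -4 + \left(\left(958 + 1320\right) + 97\right) = -4 + \left(2278 + 97\right) = -4 + 2375 = 2371$)
$M{\left(p \right)} = 7$ ($M{\left(p \right)} = 7 \cdot 1 = 7$)
$N + M{\left(U{\left(3 \right)} \right)} = 2371 + 7 = 2378$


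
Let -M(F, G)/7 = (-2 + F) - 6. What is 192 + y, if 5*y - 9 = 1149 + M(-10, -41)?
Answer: 2244/5 ≈ 448.80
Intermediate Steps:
M(F, G) = 56 - 7*F (M(F, G) = -7*((-2 + F) - 6) = -7*(-8 + F) = 56 - 7*F)
y = 1284/5 (y = 9/5 + (1149 + (56 - 7*(-10)))/5 = 9/5 + (1149 + (56 + 70))/5 = 9/5 + (1149 + 126)/5 = 9/5 + (⅕)*1275 = 9/5 + 255 = 1284/5 ≈ 256.80)
192 + y = 192 + 1284/5 = 2244/5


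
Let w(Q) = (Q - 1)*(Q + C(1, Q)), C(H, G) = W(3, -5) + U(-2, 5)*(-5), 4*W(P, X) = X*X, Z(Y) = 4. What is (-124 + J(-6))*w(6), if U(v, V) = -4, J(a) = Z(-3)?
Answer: -19350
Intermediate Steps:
J(a) = 4
W(P, X) = X**2/4 (W(P, X) = (X*X)/4 = X**2/4)
C(H, G) = 105/4 (C(H, G) = (1/4)*(-5)**2 - 4*(-5) = (1/4)*25 + 20 = 25/4 + 20 = 105/4)
w(Q) = (-1 + Q)*(105/4 + Q) (w(Q) = (Q - 1)*(Q + 105/4) = (-1 + Q)*(105/4 + Q))
(-124 + J(-6))*w(6) = (-124 + 4)*(-105/4 + 6**2 + (101/4)*6) = -120*(-105/4 + 36 + 303/2) = -120*645/4 = -19350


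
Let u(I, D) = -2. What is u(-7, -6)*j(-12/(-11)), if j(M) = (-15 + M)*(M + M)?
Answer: 7344/121 ≈ 60.694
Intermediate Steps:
j(M) = 2*M*(-15 + M) (j(M) = (-15 + M)*(2*M) = 2*M*(-15 + M))
u(-7, -6)*j(-12/(-11)) = -4*(-12/(-11))*(-15 - 12/(-11)) = -4*(-12*(-1/11))*(-15 - 12*(-1/11)) = -4*12*(-15 + 12/11)/11 = -4*12*(-153)/(11*11) = -2*(-3672/121) = 7344/121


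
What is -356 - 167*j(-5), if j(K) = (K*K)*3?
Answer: -12881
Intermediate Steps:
j(K) = 3*K² (j(K) = K²*3 = 3*K²)
-356 - 167*j(-5) = -356 - 501*(-5)² = -356 - 501*25 = -356 - 167*75 = -356 - 12525 = -12881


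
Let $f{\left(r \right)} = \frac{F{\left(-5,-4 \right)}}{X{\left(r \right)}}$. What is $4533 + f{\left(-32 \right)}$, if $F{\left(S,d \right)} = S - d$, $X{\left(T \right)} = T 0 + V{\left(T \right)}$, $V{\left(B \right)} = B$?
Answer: $\frac{145057}{32} \approx 4533.0$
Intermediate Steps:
$X{\left(T \right)} = T$ ($X{\left(T \right)} = T 0 + T = 0 + T = T$)
$f{\left(r \right)} = - \frac{1}{r}$ ($f{\left(r \right)} = \frac{-5 - -4}{r} = \frac{-5 + 4}{r} = - \frac{1}{r}$)
$4533 + f{\left(-32 \right)} = 4533 - \frac{1}{-32} = 4533 - - \frac{1}{32} = 4533 + \frac{1}{32} = \frac{145057}{32}$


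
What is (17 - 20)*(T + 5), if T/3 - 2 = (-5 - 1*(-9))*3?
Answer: -141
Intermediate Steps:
T = 42 (T = 6 + 3*((-5 - 1*(-9))*3) = 6 + 3*((-5 + 9)*3) = 6 + 3*(4*3) = 6 + 3*12 = 6 + 36 = 42)
(17 - 20)*(T + 5) = (17 - 20)*(42 + 5) = -3*47 = -141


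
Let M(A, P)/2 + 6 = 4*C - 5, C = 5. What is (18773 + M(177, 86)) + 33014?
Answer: 51805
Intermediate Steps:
M(A, P) = 18 (M(A, P) = -12 + 2*(4*5 - 5) = -12 + 2*(20 - 5) = -12 + 2*15 = -12 + 30 = 18)
(18773 + M(177, 86)) + 33014 = (18773 + 18) + 33014 = 18791 + 33014 = 51805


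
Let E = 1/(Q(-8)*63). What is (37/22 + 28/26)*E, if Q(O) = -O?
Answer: 263/48048 ≈ 0.0054737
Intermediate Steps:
E = 1/504 (E = 1/(-1*(-8)*63) = (1/63)/8 = (⅛)*(1/63) = 1/504 ≈ 0.0019841)
(37/22 + 28/26)*E = (37/22 + 28/26)*(1/504) = (37*(1/22) + 28*(1/26))*(1/504) = (37/22 + 14/13)*(1/504) = (789/286)*(1/504) = 263/48048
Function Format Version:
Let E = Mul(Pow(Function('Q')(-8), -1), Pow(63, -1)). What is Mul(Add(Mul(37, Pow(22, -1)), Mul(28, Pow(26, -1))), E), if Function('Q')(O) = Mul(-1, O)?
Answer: Rational(263, 48048) ≈ 0.0054737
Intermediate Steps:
E = Rational(1, 504) (E = Mul(Pow(Mul(-1, -8), -1), Pow(63, -1)) = Mul(Pow(8, -1), Rational(1, 63)) = Mul(Rational(1, 8), Rational(1, 63)) = Rational(1, 504) ≈ 0.0019841)
Mul(Add(Mul(37, Pow(22, -1)), Mul(28, Pow(26, -1))), E) = Mul(Add(Mul(37, Pow(22, -1)), Mul(28, Pow(26, -1))), Rational(1, 504)) = Mul(Add(Mul(37, Rational(1, 22)), Mul(28, Rational(1, 26))), Rational(1, 504)) = Mul(Add(Rational(37, 22), Rational(14, 13)), Rational(1, 504)) = Mul(Rational(789, 286), Rational(1, 504)) = Rational(263, 48048)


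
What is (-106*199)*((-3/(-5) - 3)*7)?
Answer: 1771896/5 ≈ 3.5438e+5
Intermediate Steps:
(-106*199)*((-3/(-5) - 3)*7) = -21094*(-3*(-1/5) - 3)*7 = -21094*(3/5 - 3)*7 = -(-253128)*7/5 = -21094*(-84/5) = 1771896/5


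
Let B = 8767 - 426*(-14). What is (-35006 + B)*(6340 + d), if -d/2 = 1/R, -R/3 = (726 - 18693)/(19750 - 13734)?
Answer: -6928379244700/53901 ≈ -1.2854e+8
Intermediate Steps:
R = 53901/6016 (R = -3*(726 - 18693)/(19750 - 13734) = -(-53901)/6016 = -3*(-17967/6016) = 53901/6016 ≈ 8.9596)
d = -12032/53901 (d = -2/53901/6016 = -2*6016/53901 = -12032/53901 ≈ -0.22322)
B = 14731 (B = 8767 - 1*(-5964) = 8767 + 5964 = 14731)
(-35006 + B)*(6340 + d) = (-35006 + 14731)*(6340 - 12032/53901) = -20275*341720308/53901 = -6928379244700/53901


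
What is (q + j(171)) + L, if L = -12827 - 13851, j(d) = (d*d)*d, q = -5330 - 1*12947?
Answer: 4955256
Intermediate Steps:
q = -18277 (q = -5330 - 12947 = -18277)
j(d) = d³ (j(d) = d²*d = d³)
L = -26678
(q + j(171)) + L = (-18277 + 171³) - 26678 = (-18277 + 5000211) - 26678 = 4981934 - 26678 = 4955256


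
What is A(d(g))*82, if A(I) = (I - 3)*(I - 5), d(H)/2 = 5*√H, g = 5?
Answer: 42230 - 6560*√5 ≈ 27561.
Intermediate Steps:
d(H) = 10*√H (d(H) = 2*(5*√H) = 10*√H)
A(I) = (-5 + I)*(-3 + I) (A(I) = (-3 + I)*(-5 + I) = (-5 + I)*(-3 + I))
A(d(g))*82 = (15 + (10*√5)² - 80*√5)*82 = (15 + 500 - 80*√5)*82 = (515 - 80*√5)*82 = 42230 - 6560*√5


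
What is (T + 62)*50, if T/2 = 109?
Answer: 14000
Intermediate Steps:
T = 218 (T = 2*109 = 218)
(T + 62)*50 = (218 + 62)*50 = 280*50 = 14000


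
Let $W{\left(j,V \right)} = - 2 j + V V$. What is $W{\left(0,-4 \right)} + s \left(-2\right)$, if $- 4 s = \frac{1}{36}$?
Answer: $\frac{1153}{72} \approx 16.014$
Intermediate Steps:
$s = - \frac{1}{144}$ ($s = - \frac{1}{4 \cdot 36} = \left(- \frac{1}{4}\right) \frac{1}{36} = - \frac{1}{144} \approx -0.0069444$)
$W{\left(j,V \right)} = V^{2} - 2 j$ ($W{\left(j,V \right)} = - 2 j + V^{2} = V^{2} - 2 j$)
$W{\left(0,-4 \right)} + s \left(-2\right) = \left(\left(-4\right)^{2} - 0\right) - - \frac{1}{72} = \left(16 + 0\right) + \frac{1}{72} = 16 + \frac{1}{72} = \frac{1153}{72}$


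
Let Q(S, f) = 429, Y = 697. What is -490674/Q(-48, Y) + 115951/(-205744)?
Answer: -3060696195/2674672 ≈ -1144.3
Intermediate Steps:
-490674/Q(-48, Y) + 115951/(-205744) = -490674/429 + 115951/(-205744) = -490674*1/429 + 115951*(-1/205744) = -163558/143 - 10541/18704 = -3060696195/2674672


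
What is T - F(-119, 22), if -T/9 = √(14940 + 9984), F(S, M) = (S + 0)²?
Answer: -14161 - 18*√6231 ≈ -15582.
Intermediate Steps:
F(S, M) = S²
T = -18*√6231 (T = -9*√(14940 + 9984) = -18*√6231 ≈ -1420.9)
T - F(-119, 22) = -18*√6231 - 1*(-119)² = -18*√6231 - 1*14161 = -18*√6231 - 14161 = -14161 - 18*√6231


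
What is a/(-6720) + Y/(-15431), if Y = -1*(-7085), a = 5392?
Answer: -628919/498540 ≈ -1.2615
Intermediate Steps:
Y = 7085
a/(-6720) + Y/(-15431) = 5392/(-6720) + 7085/(-15431) = 5392*(-1/6720) + 7085*(-1/15431) = -337/420 - 545/1187 = -628919/498540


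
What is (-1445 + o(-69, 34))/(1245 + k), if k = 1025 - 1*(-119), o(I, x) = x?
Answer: -1411/2389 ≈ -0.59062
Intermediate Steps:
k = 1144 (k = 1025 + 119 = 1144)
(-1445 + o(-69, 34))/(1245 + k) = (-1445 + 34)/(1245 + 1144) = -1411/2389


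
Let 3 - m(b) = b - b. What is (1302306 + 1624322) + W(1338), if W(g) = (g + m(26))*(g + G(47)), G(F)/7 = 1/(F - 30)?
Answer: 80264449/17 ≈ 4.7214e+6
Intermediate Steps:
G(F) = 7/(-30 + F) (G(F) = 7/(F - 30) = 7/(-30 + F))
m(b) = 3 (m(b) = 3 - (b - b) = 3 - 1*0 = 3 + 0 = 3)
W(g) = (3 + g)*(7/17 + g) (W(g) = (g + 3)*(g + 7/(-30 + 47)) = (3 + g)*(g + 7/17) = (3 + g)*(7/17 + g))
(1302306 + 1624322) + W(1338) = (1302306 + 1624322) + (21/17 + 1338² + (58/17)*1338) = 2926628 + (21/17 + 1790244 + 77604/17) = 2926628 + 30511773/17 = 80264449/17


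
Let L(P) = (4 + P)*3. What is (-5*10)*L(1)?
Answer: -750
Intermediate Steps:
L(P) = 12 + 3*P
(-5*10)*L(1) = (-5*10)*(12 + 3*1) = -50*(12 + 3) = -50*15 = -750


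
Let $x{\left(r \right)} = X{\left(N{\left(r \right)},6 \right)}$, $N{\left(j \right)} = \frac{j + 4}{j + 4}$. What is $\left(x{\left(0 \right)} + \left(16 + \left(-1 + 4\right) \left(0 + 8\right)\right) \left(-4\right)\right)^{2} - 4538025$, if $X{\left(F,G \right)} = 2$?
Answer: $-4513061$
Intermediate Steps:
$N{\left(j \right)} = 1$ ($N{\left(j \right)} = \frac{4 + j}{4 + j} = 1$)
$x{\left(r \right)} = 2$
$\left(x{\left(0 \right)} + \left(16 + \left(-1 + 4\right) \left(0 + 8\right)\right) \left(-4\right)\right)^{2} - 4538025 = \left(2 + \left(16 + \left(-1 + 4\right) \left(0 + 8\right)\right) \left(-4\right)\right)^{2} - 4538025 = \left(2 + \left(16 + 3 \cdot 8\right) \left(-4\right)\right)^{2} - 4538025 = \left(2 + \left(16 + 24\right) \left(-4\right)\right)^{2} - 4538025 = \left(2 + 40 \left(-4\right)\right)^{2} - 4538025 = \left(2 - 160\right)^{2} - 4538025 = \left(-158\right)^{2} - 4538025 = 24964 - 4538025 = -4513061$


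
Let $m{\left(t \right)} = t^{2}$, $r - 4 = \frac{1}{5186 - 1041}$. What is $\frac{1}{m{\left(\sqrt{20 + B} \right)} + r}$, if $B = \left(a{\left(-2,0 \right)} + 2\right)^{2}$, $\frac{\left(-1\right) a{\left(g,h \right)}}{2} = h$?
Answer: $\frac{4145}{116061} \approx 0.035714$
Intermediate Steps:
$a{\left(g,h \right)} = - 2 h$
$r = \frac{16581}{4145}$ ($r = 4 + \frac{1}{5186 - 1041} = 4 + \frac{1}{4145} = \frac{16581}{4145} \approx 4.0002$)
$B = 4$ ($B = \left(\left(-2\right) 0 + 2\right)^{2} = \left(0 + 2\right)^{2} = 2^{2} = 4$)
$\frac{1}{m{\left(\sqrt{20 + B} \right)} + r} = \frac{1}{\left(\sqrt{20 + 4}\right)^{2} + \frac{16581}{4145}} = \frac{1}{\left(\sqrt{24}\right)^{2} + \frac{16581}{4145}} = \frac{1}{\left(2 \sqrt{6}\right)^{2} + \frac{16581}{4145}} = \frac{1}{24 + \frac{16581}{4145}} = \frac{1}{\frac{116061}{4145}} = \frac{4145}{116061}$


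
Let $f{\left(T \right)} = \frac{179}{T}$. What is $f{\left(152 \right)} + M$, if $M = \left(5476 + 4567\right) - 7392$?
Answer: $\frac{403131}{152} \approx 2652.2$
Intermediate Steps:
$M = 2651$ ($M = 10043 - 7392 = 2651$)
$f{\left(152 \right)} + M = \frac{179}{152} + 2651 = \frac{403131}{152}$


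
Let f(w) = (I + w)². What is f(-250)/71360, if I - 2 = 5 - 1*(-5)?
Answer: 14161/17840 ≈ 0.79378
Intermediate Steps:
I = 12 (I = 2 + (5 - 1*(-5)) = 2 + (5 + 5) = 2 + 10 = 12)
f(w) = (12 + w)²
f(-250)/71360 = (12 - 250)²/71360 = (-238)²*(1/71360) = 56644*(1/71360) = 14161/17840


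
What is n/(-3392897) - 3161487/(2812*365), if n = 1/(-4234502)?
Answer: -613808217942807227/199273468064917780 ≈ -3.0802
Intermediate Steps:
n = -1/4234502 ≈ -2.3616e-7
n/(-3392897) - 3161487/(2812*365) = -1/4234502/(-3392897) - 3161487/(2812*365) = -1/4234502*(-1/3392897) - 3161487/1026380 = 1/14367229132294 - 3161487*1/1026380 = 1/14367229132294 - 3161487/1026380 = -613808217942807227/199273468064917780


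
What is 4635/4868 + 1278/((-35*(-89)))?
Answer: 20659329/15163820 ≈ 1.3624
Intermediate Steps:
4635/4868 + 1278/((-35*(-89))) = 4635*(1/4868) + 1278/3115 = 4635/4868 + 1278*(1/3115) = 4635/4868 + 1278/3115 = 20659329/15163820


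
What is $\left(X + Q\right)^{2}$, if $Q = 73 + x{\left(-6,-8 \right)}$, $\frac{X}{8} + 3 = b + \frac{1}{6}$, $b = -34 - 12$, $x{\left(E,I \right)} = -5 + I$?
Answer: $\frac{984064}{9} \approx 1.0934 \cdot 10^{5}$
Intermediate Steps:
$b = -46$
$X = - \frac{1172}{3}$ ($X = -24 + 8 \left(-46 + \frac{1}{6}\right) = -24 + 8 \left(- \frac{275}{6}\right) = -24 - \frac{1100}{3} = - \frac{1172}{3} \approx -390.67$)
$Q = 60$ ($Q = 73 - 13 = 60$)
$\left(X + Q\right)^{2} = \left(- \frac{1172}{3} + 60\right)^{2} = \left(- \frac{992}{3}\right)^{2} = \frac{984064}{9}$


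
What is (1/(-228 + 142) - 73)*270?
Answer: -847665/43 ≈ -19713.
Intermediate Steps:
(1/(-228 + 142) - 73)*270 = (1/(-86) - 73)*270 = (-1/86 - 73)*270 = -6279/86*270 = -847665/43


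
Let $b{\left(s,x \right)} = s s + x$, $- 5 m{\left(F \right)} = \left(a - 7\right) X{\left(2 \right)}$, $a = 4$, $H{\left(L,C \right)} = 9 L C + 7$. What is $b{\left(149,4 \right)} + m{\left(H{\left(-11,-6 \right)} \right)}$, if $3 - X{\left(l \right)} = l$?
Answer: $\frac{111028}{5} \approx 22206.0$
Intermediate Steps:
$X{\left(l \right)} = 3 - l$
$H{\left(L,C \right)} = 7 + 9 C L$ ($H{\left(L,C \right)} = 9 C L + 7 = 7 + 9 C L$)
$m{\left(F \right)} = \frac{3}{5}$ ($m{\left(F \right)} = - \frac{\left(4 - 7\right) \left(3 - 2\right)}{5} = - \frac{\left(-3\right) \left(3 - 2\right)}{5} = - \frac{\left(-3\right) 1}{5} = \left(- \frac{1}{5}\right) \left(-3\right) = \frac{3}{5}$)
$b{\left(s,x \right)} = x + s^{2}$ ($b{\left(s,x \right)} = s^{2} + x = x + s^{2}$)
$b{\left(149,4 \right)} + m{\left(H{\left(-11,-6 \right)} \right)} = \left(4 + 149^{2}\right) + \frac{3}{5} = \left(4 + 22201\right) + \frac{3}{5} = 22205 + \frac{3}{5} = \frac{111028}{5}$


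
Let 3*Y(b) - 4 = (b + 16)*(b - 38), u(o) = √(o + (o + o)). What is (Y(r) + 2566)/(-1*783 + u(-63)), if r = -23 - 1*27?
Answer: -155063/34071 - 5347*I*√21/306639 ≈ -4.5512 - 0.079908*I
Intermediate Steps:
u(o) = √3*√o (u(o) = √(o + 2*o) = √(3*o) = √3*√o)
r = -50 (r = -23 - 27 = -50)
Y(b) = 4/3 + (-38 + b)*(16 + b)/3 (Y(b) = 4/3 + ((b + 16)*(b - 38))/3 = 4/3 + ((16 + b)*(-38 + b))/3 = 4/3 + ((-38 + b)*(16 + b))/3 = 4/3 + (-38 + b)*(16 + b)/3)
(Y(r) + 2566)/(-1*783 + u(-63)) = ((-604/3 - 22/3*(-50) + (⅓)*(-50)²) + 2566)/(-1*783 + √3*√(-63)) = ((-604/3 + 1100/3 + (⅓)*2500) + 2566)/(-783 + √3*(3*I*√7)) = ((-604/3 + 1100/3 + 2500/3) + 2566)/(-783 + 3*I*√21) = (2996/3 + 2566)/(-783 + 3*I*√21) = 10694/(3*(-783 + 3*I*√21))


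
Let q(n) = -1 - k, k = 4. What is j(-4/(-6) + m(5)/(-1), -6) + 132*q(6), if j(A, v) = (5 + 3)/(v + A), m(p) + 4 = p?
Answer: -12564/19 ≈ -661.26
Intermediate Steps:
m(p) = -4 + p
j(A, v) = 8/(A + v)
q(n) = -5 (q(n) = -1 - 1*4 = -1 - 4 = -5)
j(-4/(-6) + m(5)/(-1), -6) + 132*q(6) = 8/((-4/(-6) + (-4 + 5)/(-1)) - 6) + 132*(-5) = 8/((-4*(-1/6) + 1*(-1)) - 6) - 660 = 8/((2/3 - 1) - 6) - 660 = 8/(-1/3 - 6) - 660 = 8/(-19/3) - 660 = 8*(-3/19) - 660 = -24/19 - 660 = -12564/19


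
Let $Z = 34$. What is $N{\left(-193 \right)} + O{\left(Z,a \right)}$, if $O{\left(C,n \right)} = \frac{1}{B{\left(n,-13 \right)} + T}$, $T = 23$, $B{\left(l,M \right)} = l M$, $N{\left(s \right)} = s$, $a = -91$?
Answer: $- \frac{232757}{1206} \approx -193.0$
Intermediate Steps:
$B{\left(l,M \right)} = M l$
$O{\left(C,n \right)} = \frac{1}{23 - 13 n}$ ($O{\left(C,n \right)} = \frac{1}{- 13 n + 23} = \frac{1}{23 - 13 n}$)
$N{\left(-193 \right)} + O{\left(Z,a \right)} = -193 - \frac{1}{-23 + 13 \left(-91\right)} = -193 - \frac{1}{-23 - 1183} = -193 - \frac{1}{-1206} = -193 - - \frac{1}{1206} = -193 + \frac{1}{1206} = - \frac{232757}{1206}$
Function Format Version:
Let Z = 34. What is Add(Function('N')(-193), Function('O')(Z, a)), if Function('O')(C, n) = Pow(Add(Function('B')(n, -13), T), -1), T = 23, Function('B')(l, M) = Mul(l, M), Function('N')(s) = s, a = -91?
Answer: Rational(-232757, 1206) ≈ -193.00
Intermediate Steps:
Function('B')(l, M) = Mul(M, l)
Function('O')(C, n) = Pow(Add(23, Mul(-13, n)), -1) (Function('O')(C, n) = Pow(Add(Mul(-13, n), 23), -1) = Pow(Add(23, Mul(-13, n)), -1))
Add(Function('N')(-193), Function('O')(Z, a)) = Add(-193, Mul(-1, Pow(Add(-23, Mul(13, -91)), -1))) = Add(-193, Mul(-1, Pow(Add(-23, -1183), -1))) = Add(-193, Mul(-1, Pow(-1206, -1))) = Add(-193, Mul(-1, Rational(-1, 1206))) = Add(-193, Rational(1, 1206)) = Rational(-232757, 1206)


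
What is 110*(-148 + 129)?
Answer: -2090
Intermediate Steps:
110*(-148 + 129) = 110*(-19) = -2090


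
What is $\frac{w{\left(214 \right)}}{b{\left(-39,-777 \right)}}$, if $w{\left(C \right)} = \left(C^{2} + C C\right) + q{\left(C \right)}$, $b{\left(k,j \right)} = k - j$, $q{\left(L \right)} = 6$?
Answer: $\frac{45799}{369} \approx 124.12$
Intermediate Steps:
$w{\left(C \right)} = 6 + 2 C^{2}$ ($w{\left(C \right)} = \left(C^{2} + C C\right) + 6 = \left(C^{2} + C^{2}\right) + 6 = 2 C^{2} + 6 = 6 + 2 C^{2}$)
$\frac{w{\left(214 \right)}}{b{\left(-39,-777 \right)}} = \frac{6 + 2 \cdot 214^{2}}{-39 - -777} = \frac{6 + 2 \cdot 45796}{-39 + 777} = \frac{6 + 91592}{738} = 91598 \cdot \frac{1}{738} = \frac{45799}{369}$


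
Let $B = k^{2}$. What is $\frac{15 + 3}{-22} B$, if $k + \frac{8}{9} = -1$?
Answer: $- \frac{289}{99} \approx -2.9192$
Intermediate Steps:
$k = - \frac{17}{9}$ ($k = - \frac{8}{9} - 1 = - \frac{17}{9} \approx -1.8889$)
$B = \frac{289}{81}$ ($B = \left(- \frac{17}{9}\right)^{2} = \frac{289}{81} \approx 3.5679$)
$\frac{15 + 3}{-22} B = \frac{15 + 3}{-22} \cdot \frac{289}{81} = 18 \left(- \frac{1}{22}\right) \frac{289}{81} = \left(- \frac{9}{11}\right) \frac{289}{81} = - \frac{289}{99}$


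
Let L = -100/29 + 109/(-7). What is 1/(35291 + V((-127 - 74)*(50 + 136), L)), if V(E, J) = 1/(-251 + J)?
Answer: 54814/1934440671 ≈ 2.8336e-5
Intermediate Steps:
L = -3861/203 (L = -100*1/29 + 109*(-⅐) = -100/29 - 109/7 = -3861/203 ≈ -19.020)
1/(35291 + V((-127 - 74)*(50 + 136), L)) = 1/(35291 + 1/(-251 - 3861/203)) = 1/(35291 + 1/(-54814/203)) = 1/(35291 - 203/54814) = 1/(1934440671/54814) = 54814/1934440671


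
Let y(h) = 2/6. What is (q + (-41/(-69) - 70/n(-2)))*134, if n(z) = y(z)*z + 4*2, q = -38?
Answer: -4775224/759 ≈ -6291.5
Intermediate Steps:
y(h) = ⅓ (y(h) = 2*(⅙) = ⅓)
n(z) = 8 + z/3 (n(z) = z/3 + 4*2 = z/3 + 8 = 8 + z/3)
(q + (-41/(-69) - 70/n(-2)))*134 = (-38 + (-41/(-69) - 70/(8 + (⅓)*(-2))))*134 = (-38 + (-41*(-1/69) - 70/(8 - ⅔)))*134 = (-38 + (41/69 - 70/22/3))*134 = (-38 + (41/69 - 70*3/22))*134 = (-38 + (41/69 - 105/11))*134 = (-38 - 6794/759)*134 = -35636/759*134 = -4775224/759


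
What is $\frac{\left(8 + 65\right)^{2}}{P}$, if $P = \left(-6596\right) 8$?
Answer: $- \frac{5329}{52768} \approx -0.10099$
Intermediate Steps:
$P = -52768$
$\frac{\left(8 + 65\right)^{2}}{P} = \frac{\left(8 + 65\right)^{2}}{-52768} = 73^{2} \left(- \frac{1}{52768}\right) = 5329 \left(- \frac{1}{52768}\right) = - \frac{5329}{52768}$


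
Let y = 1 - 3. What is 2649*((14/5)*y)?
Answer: -74172/5 ≈ -14834.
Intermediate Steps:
y = -2
2649*((14/5)*y) = 2649*((14/5)*(-2)) = 2649*(-28/5) = -74172/5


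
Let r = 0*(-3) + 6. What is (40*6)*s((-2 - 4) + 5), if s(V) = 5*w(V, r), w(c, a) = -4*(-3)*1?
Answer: 14400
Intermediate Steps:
r = 6 (r = 0 + 6 = 6)
w(c, a) = 12 (w(c, a) = 12*1 = 12)
s(V) = 60 (s(V) = 5*12 = 60)
(40*6)*s((-2 - 4) + 5) = (40*6)*60 = 240*60 = 14400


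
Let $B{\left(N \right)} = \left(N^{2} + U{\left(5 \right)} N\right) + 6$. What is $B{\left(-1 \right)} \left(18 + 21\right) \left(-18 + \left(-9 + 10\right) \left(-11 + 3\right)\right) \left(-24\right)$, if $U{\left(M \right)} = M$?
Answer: $48672$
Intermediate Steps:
$B{\left(N \right)} = 6 + N^{2} + 5 N$ ($B{\left(N \right)} = \left(N^{2} + 5 N\right) + 6 = 6 + N^{2} + 5 N$)
$B{\left(-1 \right)} \left(18 + 21\right) \left(-18 + \left(-9 + 10\right) \left(-11 + 3\right)\right) \left(-24\right) = \left(6 + \left(-1\right)^{2} + 5 \left(-1\right)\right) \left(18 + 21\right) \left(-18 + \left(-9 + 10\right) \left(-11 + 3\right)\right) \left(-24\right) = \left(6 + 1 - 5\right) 39 \left(-18 + 1 \left(-8\right)\right) \left(-24\right) = 2 \cdot 39 \left(-18 - 8\right) \left(-24\right) = 2 \cdot 39 \left(-26\right) \left(-24\right) = 2 \left(-1014\right) \left(-24\right) = \left(-2028\right) \left(-24\right) = 48672$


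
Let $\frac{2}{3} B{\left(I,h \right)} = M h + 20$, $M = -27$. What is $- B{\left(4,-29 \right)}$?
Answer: $- \frac{2409}{2} \approx -1204.5$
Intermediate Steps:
$B{\left(I,h \right)} = 30 - \frac{81 h}{2}$ ($B{\left(I,h \right)} = \frac{3 \left(- 27 h + 20\right)}{2} = \frac{3 \left(20 - 27 h\right)}{2} = 30 - \frac{81 h}{2}$)
$- B{\left(4,-29 \right)} = - (30 - - \frac{2349}{2}) = - (30 + \frac{2349}{2}) = \left(-1\right) \frac{2409}{2} = - \frac{2409}{2}$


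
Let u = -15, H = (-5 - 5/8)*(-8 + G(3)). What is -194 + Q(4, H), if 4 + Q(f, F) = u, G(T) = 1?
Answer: -213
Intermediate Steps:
H = 315/8 (H = (-5 - 5/8)*(-8 + 1) = (-5 - 5*⅛)*(-7) = (-5 - 5/8)*(-7) = -45/8*(-7) = 315/8 ≈ 39.375)
Q(f, F) = -19 (Q(f, F) = -4 - 15 = -19)
-194 + Q(4, H) = -194 - 19 = -213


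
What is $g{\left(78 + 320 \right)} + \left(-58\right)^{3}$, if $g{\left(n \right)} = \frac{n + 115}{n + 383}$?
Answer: $- \frac{152381959}{781} \approx -1.9511 \cdot 10^{5}$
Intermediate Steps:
$g{\left(n \right)} = \frac{115 + n}{383 + n}$
$g{\left(78 + 320 \right)} + \left(-58\right)^{3} = \frac{115 + \left(78 + 320\right)}{383 + \left(78 + 320\right)} + \left(-58\right)^{3} = \frac{115 + 398}{383 + 398} - 195112 = \frac{1}{781} \cdot 513 - 195112 = \frac{513}{781} - 195112 = - \frac{152381959}{781}$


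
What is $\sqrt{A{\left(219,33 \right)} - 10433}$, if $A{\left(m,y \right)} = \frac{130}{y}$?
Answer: $\frac{i \sqrt{11357247}}{33} \approx 102.12 i$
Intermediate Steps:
$\sqrt{A{\left(219,33 \right)} - 10433} = \sqrt{\frac{130}{33} - 10433} = \sqrt{- \frac{344159}{33}} = \frac{i \sqrt{11357247}}{33}$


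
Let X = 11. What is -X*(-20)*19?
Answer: 4180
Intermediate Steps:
-X*(-20)*19 = -11*(-20)*19 = -(-220)*19 = -1*(-4180) = 4180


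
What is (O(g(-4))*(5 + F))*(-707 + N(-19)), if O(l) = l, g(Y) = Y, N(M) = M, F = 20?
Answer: 72600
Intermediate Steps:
(O(g(-4))*(5 + F))*(-707 + N(-19)) = (-4*(5 + 20))*(-707 - 19) = -4*25*(-726) = -100*(-726) = 72600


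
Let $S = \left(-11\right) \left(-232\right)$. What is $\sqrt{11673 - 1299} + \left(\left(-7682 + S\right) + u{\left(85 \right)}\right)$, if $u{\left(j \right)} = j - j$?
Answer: $-5130 + \sqrt{10374} \approx -5028.1$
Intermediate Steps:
$u{\left(j \right)} = 0$
$S = 2552$
$\sqrt{11673 - 1299} + \left(\left(-7682 + S\right) + u{\left(85 \right)}\right) = \sqrt{11673 - 1299} + \left(\left(-7682 + 2552\right) + 0\right) = \sqrt{10374} + \left(-5130 + 0\right) = \sqrt{10374} - 5130 = -5130 + \sqrt{10374}$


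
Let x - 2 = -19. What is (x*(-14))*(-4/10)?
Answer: -476/5 ≈ -95.200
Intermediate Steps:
x = -17 (x = 2 - 19 = -17)
(x*(-14))*(-4/10) = (-17*(-14))*(-4/10) = 238*(-4*⅒) = 238*(-⅖) = -476/5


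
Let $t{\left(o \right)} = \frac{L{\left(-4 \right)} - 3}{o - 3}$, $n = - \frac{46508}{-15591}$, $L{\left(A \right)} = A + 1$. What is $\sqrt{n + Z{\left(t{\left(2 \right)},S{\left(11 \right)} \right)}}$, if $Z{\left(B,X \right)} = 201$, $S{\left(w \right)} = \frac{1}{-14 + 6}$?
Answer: $\frac{\sqrt{49584041709}}{15591} \approx 14.282$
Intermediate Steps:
$L{\left(A \right)} = 1 + A$
$S{\left(w \right)} = - \frac{1}{8}$ ($S{\left(w \right)} = \frac{1}{-8} = - \frac{1}{8}$)
$n = \frac{46508}{15591}$ ($n = \left(-46508\right) \left(- \frac{1}{15591}\right) = \frac{46508}{15591} \approx 2.983$)
$t{\left(o \right)} = - \frac{6}{-3 + o}$ ($t{\left(o \right)} = \frac{\left(1 - 4\right) - 3}{o - 3} = \frac{-3 - 3}{-3 + o} = - \frac{6}{-3 + o}$)
$\sqrt{n + Z{\left(t{\left(2 \right)},S{\left(11 \right)} \right)}} = \sqrt{\frac{46508}{15591} + 201} = \sqrt{\frac{3180299}{15591}} = \frac{\sqrt{49584041709}}{15591}$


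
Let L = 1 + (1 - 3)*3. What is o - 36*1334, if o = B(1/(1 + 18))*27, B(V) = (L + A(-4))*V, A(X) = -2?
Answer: -912645/19 ≈ -48034.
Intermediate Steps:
L = -5 (L = 1 - 2*3 = 1 - 6 = -5)
B(V) = -7*V (B(V) = (-5 - 2)*V = -7*V)
o = -189/19 (o = -7/(1 + 18)*27 = -7/19*27 = -189/19 ≈ -9.9474)
o - 36*1334 = -189/19 - 36*1334 = -189/19 - 1*48024 = -189/19 - 48024 = -912645/19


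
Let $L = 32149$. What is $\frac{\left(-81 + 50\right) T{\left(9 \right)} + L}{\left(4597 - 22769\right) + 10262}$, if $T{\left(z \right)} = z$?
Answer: $- \frac{3187}{791} \approx -4.0291$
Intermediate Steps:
$\frac{\left(-81 + 50\right) T{\left(9 \right)} + L}{\left(4597 - 22769\right) + 10262} = \frac{\left(-81 + 50\right) 9 + 32149}{\left(4597 - 22769\right) + 10262} = \frac{\left(-31\right) 9 + 32149}{\left(4597 - 22769\right) + 10262} = \frac{-279 + 32149}{-18172 + 10262} = \frac{31870}{-7910} = 31870 \left(- \frac{1}{7910}\right) = - \frac{3187}{791}$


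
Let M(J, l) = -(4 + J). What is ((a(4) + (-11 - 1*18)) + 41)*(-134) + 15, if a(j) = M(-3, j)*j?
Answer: -1057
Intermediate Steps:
M(J, l) = -4 - J
a(j) = -j (a(j) = (-4 - 1*(-3))*j = (-4 + 3)*j = -j)
((a(4) + (-11 - 1*18)) + 41)*(-134) + 15 = ((-1*4 + (-11 - 1*18)) + 41)*(-134) + 15 = ((-4 + (-11 - 18)) + 41)*(-134) + 15 = ((-4 - 29) + 41)*(-134) + 15 = (-33 + 41)*(-134) + 15 = 8*(-134) + 15 = -1072 + 15 = -1057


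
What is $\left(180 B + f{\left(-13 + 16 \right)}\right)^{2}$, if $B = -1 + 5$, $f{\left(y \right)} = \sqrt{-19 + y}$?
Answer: $518384 + 5760 i \approx 5.1838 \cdot 10^{5} + 5760.0 i$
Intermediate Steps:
$B = 4$
$\left(180 B + f{\left(-13 + 16 \right)}\right)^{2} = \left(180 \cdot 4 + \sqrt{-19 + \left(-13 + 16\right)}\right)^{2} = \left(720 + \sqrt{-19 + 3}\right)^{2} = \left(720 + \sqrt{-16}\right)^{2} = \left(720 + 4 i\right)^{2}$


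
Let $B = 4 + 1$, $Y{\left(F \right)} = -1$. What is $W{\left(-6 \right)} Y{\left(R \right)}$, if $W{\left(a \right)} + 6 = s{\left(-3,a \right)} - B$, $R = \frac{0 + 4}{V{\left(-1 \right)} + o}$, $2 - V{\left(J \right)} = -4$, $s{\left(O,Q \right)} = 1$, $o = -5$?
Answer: $10$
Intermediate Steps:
$V{\left(J \right)} = 6$ ($V{\left(J \right)} = 2 - -4 = 2 + 4 = 6$)
$R = 4$ ($R = \frac{0 + 4}{6 - 5} = \frac{4}{1} = 4 \cdot 1 = 4$)
$B = 5$
$W{\left(a \right)} = -10$ ($W{\left(a \right)} = -6 + \left(1 - 5\right) = -6 - 4 = -10$)
$W{\left(-6 \right)} Y{\left(R \right)} = \left(-10\right) \left(-1\right) = 10$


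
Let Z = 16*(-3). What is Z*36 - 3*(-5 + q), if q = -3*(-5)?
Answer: -1758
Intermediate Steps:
Z = -48
q = 15
Z*36 - 3*(-5 + q) = -48*36 - 3*(-5 + 15) = -1728 - 3*10 = -1728 - 30 = -1758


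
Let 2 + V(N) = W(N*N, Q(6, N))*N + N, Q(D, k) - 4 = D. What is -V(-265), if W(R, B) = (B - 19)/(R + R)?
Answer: 141501/530 ≈ 266.98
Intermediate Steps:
Q(D, k) = 4 + D
W(R, B) = (-19 + B)/(2*R) (W(R, B) = (-19 + B)/((2*R)) = (-19 + B)*(1/(2*R)) = (-19 + B)/(2*R))
V(N) = -2 + N - 9/(2*N) (V(N) = -2 + (((-19 + (4 + 6))/(2*((N*N))))*N + N) = -2 + (((-19 + 10)/(2*(N**2)))*N + N) = -2 + (((1/2)*(-9)/N**2)*N + N) = -2 + ((-9/(2*N**2))*N + N) = -2 + (-9/(2*N) + N) = -2 + (N - 9/(2*N)) = -2 + N - 9/(2*N))
-V(-265) = -(-2 - 265 - 9/2/(-265)) = -(-2 - 265 - 9/2*(-1/265)) = -(-2 - 265 + 9/530) = -1*(-141501/530) = 141501/530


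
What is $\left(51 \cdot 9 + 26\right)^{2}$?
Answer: $235225$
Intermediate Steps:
$\left(51 \cdot 9 + 26\right)^{2} = \left(459 + 26\right)^{2} = 485^{2} = 235225$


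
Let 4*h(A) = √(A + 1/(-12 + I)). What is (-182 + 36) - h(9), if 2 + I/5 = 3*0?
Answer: -146 - √4334/88 ≈ -146.75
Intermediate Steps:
I = -10 (I = -10 + 5*(3*0) = -10 + 5*0 = -10 + 0 = -10)
h(A) = √(-1/22 + A)/4 (h(A) = √(A + 1/(-12 - 10))/4 = √(A + 1/(-22))/4 = √(A - 1/22)/4 = √(-1/22 + A)/4)
(-182 + 36) - h(9) = (-182 + 36) - √(-22 + 484*9)/88 = -146 - √(-22 + 4356)/88 = -146 - √4334/88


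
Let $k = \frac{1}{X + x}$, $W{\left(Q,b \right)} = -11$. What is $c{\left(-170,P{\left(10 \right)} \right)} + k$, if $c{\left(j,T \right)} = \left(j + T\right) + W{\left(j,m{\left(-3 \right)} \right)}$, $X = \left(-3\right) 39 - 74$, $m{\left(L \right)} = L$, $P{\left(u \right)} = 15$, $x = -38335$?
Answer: $- \frac{6395317}{38526} \approx -166.0$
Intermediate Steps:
$X = -191$ ($X = -117 - 74 = -191$)
$k = - \frac{1}{38526}$ ($k = \frac{1}{-191 - 38335} = \frac{1}{-38526} = - \frac{1}{38526} \approx -2.5956 \cdot 10^{-5}$)
$c{\left(j,T \right)} = -11 + T + j$ ($c{\left(j,T \right)} = \left(j + T\right) - 11 = \left(T + j\right) - 11 = -11 + T + j$)
$c{\left(-170,P{\left(10 \right)} \right)} + k = \left(-11 + 15 - 170\right) - \frac{1}{38526} = -166 - \frac{1}{38526} = - \frac{6395317}{38526}$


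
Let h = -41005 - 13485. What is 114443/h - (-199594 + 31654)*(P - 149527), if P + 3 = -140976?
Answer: -2658435105718043/54490 ≈ -4.8788e+10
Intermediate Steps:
P = -140979 (P = -3 - 140976 = -140979)
h = -54490
114443/h - (-199594 + 31654)*(P - 149527) = 114443/(-54490) - (-199594 + 31654)*(-140979 - 149527) = 114443*(-1/54490) - (-167940)*(-290506) = -114443/54490 - 1*48787577640 = -114443/54490 - 48787577640 = -2658435105718043/54490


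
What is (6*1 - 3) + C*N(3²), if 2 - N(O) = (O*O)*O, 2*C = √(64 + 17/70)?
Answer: 3 - 727*√314790/140 ≈ -2910.5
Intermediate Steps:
C = √314790/140 (C = √(64 + 17/70)/2 = √(4497/70)/2 = (√314790/70)/2 = √314790/140 ≈ 4.0076)
N(O) = 2 - O³ (N(O) = 2 - O*O*O = 2 - O²*O = 2 - O³)
(6*1 - 3) + C*N(3²) = (6*1 - 3) + (√314790/140)*(2 - (3²)³) = (6 - 3) + (√314790/140)*(2 - 1*9³) = 3 + (√314790/140)*(2 - 1*729) = 3 + (√314790/140)*(2 - 729) = 3 + (√314790/140)*(-727) = 3 - 727*√314790/140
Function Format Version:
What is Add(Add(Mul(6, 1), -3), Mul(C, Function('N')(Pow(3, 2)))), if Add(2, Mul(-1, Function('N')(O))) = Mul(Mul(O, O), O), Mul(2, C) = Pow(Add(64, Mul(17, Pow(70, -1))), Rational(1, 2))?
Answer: Add(3, Mul(Rational(-727, 140), Pow(314790, Rational(1, 2)))) ≈ -2910.5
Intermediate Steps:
C = Mul(Rational(1, 140), Pow(314790, Rational(1, 2))) (C = Mul(Rational(1, 2), Pow(Add(64, Mul(17, Pow(70, -1))), Rational(1, 2))) = Mul(Rational(1, 2), Pow(Add(64, Mul(17, Rational(1, 70))), Rational(1, 2))) = Mul(Rational(1, 2), Pow(Add(64, Rational(17, 70)), Rational(1, 2))) = Mul(Rational(1, 2), Pow(Rational(4497, 70), Rational(1, 2))) = Mul(Rational(1, 2), Mul(Rational(1, 70), Pow(314790, Rational(1, 2)))) = Mul(Rational(1, 140), Pow(314790, Rational(1, 2))) ≈ 4.0076)
Function('N')(O) = Add(2, Mul(-1, Pow(O, 3))) (Function('N')(O) = Add(2, Mul(-1, Mul(Mul(O, O), O))) = Add(2, Mul(-1, Mul(Pow(O, 2), O))) = Add(2, Mul(-1, Pow(O, 3))))
Add(Add(Mul(6, 1), -3), Mul(C, Function('N')(Pow(3, 2)))) = Add(Add(Mul(6, 1), -3), Mul(Mul(Rational(1, 140), Pow(314790, Rational(1, 2))), Add(2, Mul(-1, Pow(Pow(3, 2), 3))))) = Add(Add(6, -3), Mul(Mul(Rational(1, 140), Pow(314790, Rational(1, 2))), Add(2, Mul(-1, Pow(9, 3))))) = Add(3, Mul(Mul(Rational(1, 140), Pow(314790, Rational(1, 2))), Add(2, Mul(-1, 729)))) = Add(3, Mul(Mul(Rational(1, 140), Pow(314790, Rational(1, 2))), Add(2, -729))) = Add(3, Mul(Mul(Rational(1, 140), Pow(314790, Rational(1, 2))), -727)) = Add(3, Mul(Rational(-727, 140), Pow(314790, Rational(1, 2))))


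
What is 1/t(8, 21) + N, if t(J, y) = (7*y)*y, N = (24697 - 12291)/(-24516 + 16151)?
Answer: -5469851/3688965 ≈ -1.4828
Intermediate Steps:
N = -12406/8365 (N = 12406/(-8365) = 12406*(-1/8365) = -12406/8365 ≈ -1.4831)
t(J, y) = 7*y²
1/t(8, 21) + N = 1/(7*21²) - 12406/8365 = 1/(7*441) - 12406/8365 = 1/3087 - 12406/8365 = -5469851/3688965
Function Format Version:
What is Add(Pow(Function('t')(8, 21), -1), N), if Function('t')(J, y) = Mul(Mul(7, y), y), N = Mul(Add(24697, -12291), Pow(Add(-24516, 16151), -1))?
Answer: Rational(-5469851, 3688965) ≈ -1.4828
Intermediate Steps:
N = Rational(-12406, 8365) (N = Mul(12406, Pow(-8365, -1)) = Mul(12406, Rational(-1, 8365)) = Rational(-12406, 8365) ≈ -1.4831)
Function('t')(J, y) = Mul(7, Pow(y, 2))
Add(Pow(Function('t')(8, 21), -1), N) = Add(Pow(Mul(7, Pow(21, 2)), -1), Rational(-12406, 8365)) = Add(Pow(Mul(7, 441), -1), Rational(-12406, 8365)) = Add(Pow(3087, -1), Rational(-12406, 8365)) = Add(Rational(1, 3087), Rational(-12406, 8365)) = Rational(-5469851, 3688965)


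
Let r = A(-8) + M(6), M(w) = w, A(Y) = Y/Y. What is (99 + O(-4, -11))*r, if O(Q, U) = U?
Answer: 616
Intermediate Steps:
A(Y) = 1
r = 7 (r = 1 + 6 = 7)
(99 + O(-4, -11))*r = (99 - 11)*7 = 88*7 = 616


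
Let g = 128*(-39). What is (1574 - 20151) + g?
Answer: -23569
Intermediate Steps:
g = -4992
(1574 - 20151) + g = (1574 - 20151) - 4992 = -18577 - 4992 = -23569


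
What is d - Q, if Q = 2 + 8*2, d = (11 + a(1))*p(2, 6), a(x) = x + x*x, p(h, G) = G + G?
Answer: 138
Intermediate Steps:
p(h, G) = 2*G
a(x) = x + x²
d = 156 (d = (11 + 1*(1 + 1))*(2*6) = (11 + 1*2)*12 = (11 + 2)*12 = 13*12 = 156)
Q = 18 (Q = 2 + 16 = 18)
d - Q = 156 - 1*18 = 156 - 18 = 138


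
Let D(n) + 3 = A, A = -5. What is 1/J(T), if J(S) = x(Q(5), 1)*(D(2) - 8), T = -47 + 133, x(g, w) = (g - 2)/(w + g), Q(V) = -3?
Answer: -1/40 ≈ -0.025000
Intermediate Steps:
D(n) = -8 (D(n) = -3 - 5 = -8)
x(g, w) = (-2 + g)/(g + w)
T = 86
J(S) = -40 (J(S) = ((-2 - 3)/(-3 + 1))*(-8 - 8) = (-5/(-2))*(-16) = -½*(-5)*(-16) = (5/2)*(-16) = -40)
1/J(T) = 1/(-40) = -1/40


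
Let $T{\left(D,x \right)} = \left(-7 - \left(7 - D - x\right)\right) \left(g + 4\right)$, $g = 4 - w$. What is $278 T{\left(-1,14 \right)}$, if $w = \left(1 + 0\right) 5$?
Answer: $-834$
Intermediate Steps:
$w = 5$ ($w = 1 \cdot 5 = 5$)
$g = -1$ ($g = 4 - 5 = -1$)
$T{\left(D,x \right)} = -42 + 3 D + 3 x$ ($T{\left(D,x \right)} = \left(-7 - \left(7 - D - x\right)\right) \left(-1 + 4\right) = \left(-7 + \left(-7 + D + x\right)\right) 3 = \left(-14 + D + x\right) 3 = -42 + 3 D + 3 x$)
$278 T{\left(-1,14 \right)} = 278 \left(-42 + 3 \left(-1\right) + 3 \cdot 14\right) = 278 \left(-42 - 3 + 42\right) = 278 \left(-3\right) = -834$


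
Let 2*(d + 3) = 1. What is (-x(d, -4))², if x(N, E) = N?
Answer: 25/4 ≈ 6.2500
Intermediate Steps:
d = -5/2 (d = -3 + (½)*1 = -3 + ½ = -5/2 ≈ -2.5000)
(-x(d, -4))² = (-1*(-5/2))² = (5/2)² = 25/4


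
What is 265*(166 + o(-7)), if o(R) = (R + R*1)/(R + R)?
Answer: 44255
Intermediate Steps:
o(R) = 1 (o(R) = (R + R)/((2*R)) = (2*R)*(1/(2*R)) = 1)
265*(166 + o(-7)) = 265*(166 + 1) = 265*167 = 44255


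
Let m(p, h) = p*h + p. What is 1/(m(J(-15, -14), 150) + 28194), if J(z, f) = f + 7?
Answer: 1/27137 ≈ 3.6850e-5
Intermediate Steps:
J(z, f) = 7 + f
m(p, h) = p + h*p (m(p, h) = h*p + p = p + h*p)
1/(m(J(-15, -14), 150) + 28194) = 1/((7 - 14)*(1 + 150) + 28194) = 1/(-7*151 + 28194) = 1/(-1057 + 28194) = 1/27137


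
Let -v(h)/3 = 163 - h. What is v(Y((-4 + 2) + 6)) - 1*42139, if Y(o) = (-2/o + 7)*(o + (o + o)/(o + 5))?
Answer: -127598/3 ≈ -42533.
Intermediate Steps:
Y(o) = (7 - 2/o)*(o + 2*o/(5 + o)) (Y(o) = (7 - 2/o)*(o + (2*o)/(5 + o)) = (7 - 2/o)*(o + 2*o/(5 + o)))
v(h) = -489 + 3*h (v(h) = -3*(163 - h) = -489 + 3*h)
v(Y((-4 + 2) + 6)) - 1*42139 = (-489 + 3*((-14 + 7*((-4 + 2) + 6)**2 + 47*((-4 + 2) + 6))/(5 + ((-4 + 2) + 6)))) - 1*42139 = (-489 + 3*((-14 + 7*(-2 + 6)**2 + 47*(-2 + 6))/(5 + (-2 + 6)))) - 42139 = (-489 + 3*((-14 + 7*4**2 + 47*4)/(5 + 4))) - 42139 = (-489 + 3*((-14 + 7*16 + 188)/9)) - 42139 = (-489 + 3*((-14 + 112 + 188)/9)) - 42139 = (-489 + 3*((1/9)*286)) - 42139 = (-489 + 3*(286/9)) - 42139 = (-489 + 286/3) - 42139 = -1181/3 - 42139 = -127598/3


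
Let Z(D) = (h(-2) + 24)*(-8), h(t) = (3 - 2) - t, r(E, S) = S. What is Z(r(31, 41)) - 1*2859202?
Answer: -2859418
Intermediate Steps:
h(t) = 1 - t
Z(D) = -216 (Z(D) = ((1 - 1*(-2)) + 24)*(-8) = ((1 + 2) + 24)*(-8) = (3 + 24)*(-8) = 27*(-8) = -216)
Z(r(31, 41)) - 1*2859202 = -216 - 1*2859202 = -216 - 2859202 = -2859418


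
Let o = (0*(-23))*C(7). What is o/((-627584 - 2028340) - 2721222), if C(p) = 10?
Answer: 0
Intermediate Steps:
o = 0 (o = (0*(-23))*10 = 0*10 = 0)
o/((-627584 - 2028340) - 2721222) = 0/((-627584 - 2028340) - 2721222) = 0/(-2655924 - 2721222) = 0/(-5377146) = 0*(-1/5377146) = 0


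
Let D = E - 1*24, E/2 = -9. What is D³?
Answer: -74088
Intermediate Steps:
E = -18 (E = 2*(-9) = -18)
D = -42 (D = -18 - 1*24 = -18 - 24 = -42)
D³ = (-42)³ = -74088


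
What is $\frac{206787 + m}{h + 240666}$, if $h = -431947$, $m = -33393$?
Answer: $- \frac{173394}{191281} \approx -0.90649$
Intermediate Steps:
$\frac{206787 + m}{h + 240666} = \frac{206787 - 33393}{-431947 + 240666} = \frac{173394}{-191281} = 173394 \left(- \frac{1}{191281}\right) = - \frac{173394}{191281}$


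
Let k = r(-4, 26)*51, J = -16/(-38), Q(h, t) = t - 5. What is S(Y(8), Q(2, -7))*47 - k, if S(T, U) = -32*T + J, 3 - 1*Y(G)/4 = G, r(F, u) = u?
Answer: 546702/19 ≈ 28774.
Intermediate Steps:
Q(h, t) = -5 + t
Y(G) = 12 - 4*G
J = 8/19 (J = -16*(-1/38) = 8/19 ≈ 0.42105)
S(T, U) = 8/19 - 32*T (S(T, U) = -32*T + 8/19 = 8/19 - 32*T)
k = 1326 (k = 26*51 = 1326)
S(Y(8), Q(2, -7))*47 - k = (8/19 - 32*(12 - 4*8))*47 - 1*1326 = (8/19 - 32*(12 - 32))*47 - 1326 = (8/19 - 32*(-20))*47 - 1326 = (8/19 + 640)*47 - 1326 = (12168/19)*47 - 1326 = 571896/19 - 1326 = 546702/19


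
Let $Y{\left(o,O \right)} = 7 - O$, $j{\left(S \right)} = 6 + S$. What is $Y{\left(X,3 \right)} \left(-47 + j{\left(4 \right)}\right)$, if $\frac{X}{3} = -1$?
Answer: $-148$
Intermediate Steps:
$X = -3$ ($X = 3 \left(-1\right) = -3$)
$Y{\left(X,3 \right)} \left(-47 + j{\left(4 \right)}\right) = \left(7 - 3\right) \left(-47 + \left(6 + 4\right)\right) = \left(7 - 3\right) \left(-47 + 10\right) = 4 \left(-37\right) = -148$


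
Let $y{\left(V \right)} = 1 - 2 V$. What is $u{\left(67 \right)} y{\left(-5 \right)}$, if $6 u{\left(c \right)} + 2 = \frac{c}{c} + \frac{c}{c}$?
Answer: $0$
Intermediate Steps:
$u{\left(c \right)} = 0$ ($u{\left(c \right)} = - \frac{1}{3} + \frac{\frac{c}{c} + \frac{c}{c}}{6} = - \frac{1}{3} + \frac{1 + 1}{6} = - \frac{1}{3} + \frac{1}{6} \cdot 2 = - \frac{1}{3} + \frac{1}{3} = 0$)
$u{\left(67 \right)} y{\left(-5 \right)} = 0 \left(1 - -10\right) = 0 \left(1 + 10\right) = 0 \cdot 11 = 0$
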